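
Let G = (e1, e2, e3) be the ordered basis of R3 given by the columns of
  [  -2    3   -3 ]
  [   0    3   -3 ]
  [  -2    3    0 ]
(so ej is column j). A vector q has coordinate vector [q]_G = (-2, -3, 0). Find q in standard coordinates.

(-5, -9, -5)

The coordinates say q = -2e1 - 3e2 + 0·e3; adding the scaled basis vectors gives (-5, -9, -5).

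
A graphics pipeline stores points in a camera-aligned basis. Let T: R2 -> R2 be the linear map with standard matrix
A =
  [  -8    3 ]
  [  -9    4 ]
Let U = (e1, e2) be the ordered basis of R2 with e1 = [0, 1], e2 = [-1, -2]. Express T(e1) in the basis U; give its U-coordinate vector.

Column 1 of [T]_U is the U-coordinate vector of T(e1).
In standard coordinates T(e1) = A e1 = [3, 4].
Converting to U: [3, 4] = -2e1 - 3e2, so the coordinate vector is [-2, -3].

[-2, -3]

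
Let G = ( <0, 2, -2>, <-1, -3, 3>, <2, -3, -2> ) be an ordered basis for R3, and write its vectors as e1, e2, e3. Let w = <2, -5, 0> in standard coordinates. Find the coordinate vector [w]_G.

<-1, 0, 1>

[w]_G is the unique c with M c = w, where M has columns e1, ..., e3.
Gaussian elimination on [M | w] yields c = (-1, 0, 1).
Check: -e1 + 0·e2 + e3 = <2, -5, 0>.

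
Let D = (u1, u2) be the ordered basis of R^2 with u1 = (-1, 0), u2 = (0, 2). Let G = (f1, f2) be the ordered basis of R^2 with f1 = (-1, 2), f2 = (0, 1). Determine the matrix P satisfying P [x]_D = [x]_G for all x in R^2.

[[1, 0], [-2, 2]]

Let M have columns uj and N have columns fj. Then for every x, N [x]_G = x = M [x]_D, so P = N^(-1) M.
Since det N = -1, N^(-1) has integer entries; multiplying gives P = [[1, 0], [-2, 2]].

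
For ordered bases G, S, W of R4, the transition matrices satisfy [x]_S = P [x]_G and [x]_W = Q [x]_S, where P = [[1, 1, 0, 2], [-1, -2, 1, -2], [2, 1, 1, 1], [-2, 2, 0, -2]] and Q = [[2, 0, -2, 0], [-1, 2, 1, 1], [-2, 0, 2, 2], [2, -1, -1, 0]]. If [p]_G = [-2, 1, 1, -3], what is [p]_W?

Apply P to get S-coordinates [-7, 7, -5, 12], then Q to get W-coordinates.
The result is [p]_W = [-4, 28, 28, -16].

[-4, 28, 28, -16]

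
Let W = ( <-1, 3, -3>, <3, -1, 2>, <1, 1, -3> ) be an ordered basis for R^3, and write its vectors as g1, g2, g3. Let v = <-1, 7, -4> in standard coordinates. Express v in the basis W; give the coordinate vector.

<3, 1, -1>

[v]_W is the unique c with M c = v, where M has columns g1, ..., g3.
Gaussian elimination on [M | v] yields c = (3, 1, -1).
Check: 3g1 + g2 - g3 = <-1, 7, -4>.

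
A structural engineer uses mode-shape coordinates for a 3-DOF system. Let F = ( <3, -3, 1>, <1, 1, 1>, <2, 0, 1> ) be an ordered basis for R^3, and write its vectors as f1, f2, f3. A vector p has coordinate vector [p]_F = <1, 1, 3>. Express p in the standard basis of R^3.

By definition p = f1 + f2 + 3f3.
Summing componentwise gives <10, -2, 5>.

<10, -2, 5>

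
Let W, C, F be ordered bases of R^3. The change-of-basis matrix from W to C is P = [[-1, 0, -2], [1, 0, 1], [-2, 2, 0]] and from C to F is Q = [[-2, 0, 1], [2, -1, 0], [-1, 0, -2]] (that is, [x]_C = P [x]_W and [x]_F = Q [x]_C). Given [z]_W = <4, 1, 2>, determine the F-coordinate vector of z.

Composing the changes, [z]_F = Q P [z]_W.
Q P = [[0, 2, 4], [-3, 0, -5], [5, -4, 2]]; applying this to <4, 1, 2> gives <10, -22, 20>.

<10, -22, 20>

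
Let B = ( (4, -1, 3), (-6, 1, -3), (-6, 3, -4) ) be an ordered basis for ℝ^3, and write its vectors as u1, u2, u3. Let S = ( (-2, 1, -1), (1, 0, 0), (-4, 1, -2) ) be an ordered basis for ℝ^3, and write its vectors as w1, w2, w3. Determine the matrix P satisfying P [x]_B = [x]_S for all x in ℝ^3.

Let M have columns uj and N have columns wj. Then for every x, N [x]_S = x = M [x]_B, so P = N^(-1) M.
Since det N = 1, N^(-1) has integer entries; multiplying gives P = [[1, -1, 2], [-2, 0, 2], [-2, 2, 1]].

[[1, -1, 2], [-2, 0, 2], [-2, 2, 1]]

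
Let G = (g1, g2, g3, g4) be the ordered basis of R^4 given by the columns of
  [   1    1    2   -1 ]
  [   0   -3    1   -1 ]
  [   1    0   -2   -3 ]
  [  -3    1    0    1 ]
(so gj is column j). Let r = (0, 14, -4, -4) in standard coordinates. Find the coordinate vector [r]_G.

(0, -4, 2, 0)

Write r = c_1 g1 + ... + c_4 g4 and solve for the c_i.
Solving this 4x4 system gives c = (0, -4, 2, 0).
Check: 0·g1 - 4g2 + 2g3 + 0·g4 = (0, 14, -4, -4).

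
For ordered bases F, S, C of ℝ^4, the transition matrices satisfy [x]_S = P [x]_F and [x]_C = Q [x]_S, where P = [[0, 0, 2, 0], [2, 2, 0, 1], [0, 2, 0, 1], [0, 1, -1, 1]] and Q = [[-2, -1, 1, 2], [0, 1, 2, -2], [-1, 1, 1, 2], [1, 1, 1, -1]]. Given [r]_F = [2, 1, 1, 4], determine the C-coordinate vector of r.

Composing the changes, [r]_C = Q P [r]_F.
Q P = [[-2, 2, -6, 2], [2, 4, 2, 1], [2, 6, -4, 4], [2, 3, 3, 1]]; applying this to [2, 1, 1, 4] gives [0, 14, 22, 14].

[0, 14, 22, 14]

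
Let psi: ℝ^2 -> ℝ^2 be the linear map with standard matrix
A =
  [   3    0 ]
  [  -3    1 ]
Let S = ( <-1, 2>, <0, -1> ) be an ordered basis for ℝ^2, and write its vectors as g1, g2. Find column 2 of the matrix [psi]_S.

<0, 1>

Column 2 of [psi]_S is the S-coordinate vector of psi(g2).
In standard coordinates psi(g2) = A g2 = <0, -1>.
Converting to S: <0, -1> = 0·g1 + g2, so the coordinate vector is <0, 1>.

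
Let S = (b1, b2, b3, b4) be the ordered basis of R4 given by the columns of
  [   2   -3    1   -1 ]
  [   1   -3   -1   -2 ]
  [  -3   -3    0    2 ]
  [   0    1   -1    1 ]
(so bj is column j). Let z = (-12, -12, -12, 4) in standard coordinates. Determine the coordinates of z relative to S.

(0, 4, 0, 0)

[z]_S is the unique c with M c = z, where M has columns b1, ..., b4.
Gaussian elimination on [M | z] yields c = (0, 4, 0, 0).
Check: 0·b1 + 4b2 + 0·b3 + 0·b4 = (-12, -12, -12, 4).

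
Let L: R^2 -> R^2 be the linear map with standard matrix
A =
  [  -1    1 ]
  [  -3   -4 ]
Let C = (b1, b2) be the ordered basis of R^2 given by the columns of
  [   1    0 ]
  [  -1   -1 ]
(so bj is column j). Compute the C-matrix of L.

[[-2, -1], [1, -3]]

The j-th column of [L]_C is [L(bj)]_C.
L(b1) = A b1 = <-2, 1> = -2b1 + b2, so column 1 is <-2, 1>.
Repeating for b2 and assembling the columns gives [[-2, -1], [1, -3]].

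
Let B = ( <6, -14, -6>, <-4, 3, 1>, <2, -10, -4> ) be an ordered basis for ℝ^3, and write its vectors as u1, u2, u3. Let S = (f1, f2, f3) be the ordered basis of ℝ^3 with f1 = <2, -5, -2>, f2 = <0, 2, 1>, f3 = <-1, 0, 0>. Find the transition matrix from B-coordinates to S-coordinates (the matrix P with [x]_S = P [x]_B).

[[2, -1, 2], [-2, -1, 0], [-2, 2, 2]]

Column j of P is [uj]_S, since P maps B-coordinates to S-coordinates.
Expressing u1 in S: u1 = 2f1 - 2f2 - 2f3, so column 1 of P is <2, -2, -2>.
Doing the same for each uj gives P = [[2, -1, 2], [-2, -1, 0], [-2, 2, 2]].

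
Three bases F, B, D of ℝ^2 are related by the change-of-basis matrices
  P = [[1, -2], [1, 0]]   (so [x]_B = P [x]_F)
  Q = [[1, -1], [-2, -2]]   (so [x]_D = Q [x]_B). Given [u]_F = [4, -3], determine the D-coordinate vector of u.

Composing the changes, [u]_D = Q P [u]_F.
Q P = [[0, -2], [-4, 4]]; applying this to [4, -3] gives [6, -28].

[6, -28]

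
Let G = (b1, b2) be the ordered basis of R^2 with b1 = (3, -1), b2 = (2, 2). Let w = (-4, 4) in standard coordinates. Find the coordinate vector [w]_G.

Write w = c_1 b1 + c_2 b2 and solve for the c_i.
System: 3c_1 + 2c_2 = -4, -c_1 + 2c_2 = 4; solving gives c_1 = -2, c_2 = 1.
Check: -2b1 + b2 = (-4, 4).

(-2, 1)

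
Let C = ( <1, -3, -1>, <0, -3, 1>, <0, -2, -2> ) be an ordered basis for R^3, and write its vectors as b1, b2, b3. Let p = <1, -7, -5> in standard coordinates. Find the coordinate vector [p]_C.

We seek scalars with c_1 b1 + ... + c_3 b3 = p; equivalently solve M c = p where the columns of M are b1, ..., b3.
Solving this 3x3 system gives c = (1, 0, 2).
Check: b1 + 0·b2 + 2b3 = <1, -7, -5>.

<1, 0, 2>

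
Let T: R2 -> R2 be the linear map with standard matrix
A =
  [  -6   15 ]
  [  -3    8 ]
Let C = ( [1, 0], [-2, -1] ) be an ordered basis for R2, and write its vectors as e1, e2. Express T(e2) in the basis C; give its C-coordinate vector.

Compute T(e2) = A e2 = [-3, -2] in standard coordinates.
Then write this in C-coordinates: solve for y in y_1 e1 + y_2 e2 = [-3, -2].
This gives y = [1, 2], which is column 2 of [T]_C.

[1, 2]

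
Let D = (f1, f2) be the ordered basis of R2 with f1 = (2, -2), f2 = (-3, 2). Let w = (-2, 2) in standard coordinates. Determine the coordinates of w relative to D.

(-1, 0)

[w]_D is the unique c with M c = w, where M has columns f1, f2.
System: 2c_1 - 3c_2 = -2, -2c_1 + 2c_2 = 2; solving gives c_1 = -1, c_2 = 0.
Check: -f1 + 0·f2 = (-2, 2).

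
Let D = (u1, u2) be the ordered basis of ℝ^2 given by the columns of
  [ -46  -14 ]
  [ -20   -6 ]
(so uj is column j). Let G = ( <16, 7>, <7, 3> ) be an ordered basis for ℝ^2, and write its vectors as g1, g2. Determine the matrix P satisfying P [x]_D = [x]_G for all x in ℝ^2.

[[-2, 0], [-2, -2]]

Column j of P is [uj]_G, since P maps D-coordinates to G-coordinates.
Expressing u1 in G: u1 = -2g1 - 2g2, so column 1 of P is <-2, -2>.
Doing the same for each uj gives P = [[-2, 0], [-2, -2]].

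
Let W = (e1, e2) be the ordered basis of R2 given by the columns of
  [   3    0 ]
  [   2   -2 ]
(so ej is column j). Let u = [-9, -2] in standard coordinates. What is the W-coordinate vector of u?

[-3, -2]

[u]_W is the unique c with M c = u, where M has columns e1, e2.
System: 3c_1 + 0c_2 = -9, 2c_1 - 2c_2 = -2; solving gives c_1 = -3, c_2 = -2.
Check: -3e1 - 2e2 = [-9, -2].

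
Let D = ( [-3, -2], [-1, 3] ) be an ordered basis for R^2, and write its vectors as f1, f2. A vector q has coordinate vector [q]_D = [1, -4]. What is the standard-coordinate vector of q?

q = M [q]_D, where M has columns f1, f2.
Carrying out the matrix-vector product, q = [1, -14].

[1, -14]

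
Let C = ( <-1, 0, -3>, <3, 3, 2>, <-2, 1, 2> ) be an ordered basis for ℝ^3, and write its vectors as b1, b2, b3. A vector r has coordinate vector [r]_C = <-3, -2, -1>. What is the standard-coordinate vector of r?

<-1, -7, 3>

r = M [r]_C, where M has columns b1, ..., b3.
Carrying out the matrix-vector product, r = <-1, -7, 3>.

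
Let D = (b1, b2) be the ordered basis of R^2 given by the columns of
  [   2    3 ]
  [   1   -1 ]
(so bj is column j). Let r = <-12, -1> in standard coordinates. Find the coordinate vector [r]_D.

[r]_D is the unique c with M c = r, where M has columns b1, b2.
System: 2c_1 + 3c_2 = -12, c_1 - c_2 = -1; solving gives c_1 = -3, c_2 = -2.
Check: -3b1 - 2b2 = <-12, -1>.

<-3, -2>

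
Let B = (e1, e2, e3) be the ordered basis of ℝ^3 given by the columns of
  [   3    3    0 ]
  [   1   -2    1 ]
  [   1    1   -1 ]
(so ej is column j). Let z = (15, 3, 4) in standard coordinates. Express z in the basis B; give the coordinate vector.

[z]_B is the unique c with M c = z, where M has columns e1, ..., e3.
Row-reducing the augmented matrix [M | z] gives c = (4, 1, 1).
Check: 4e1 + e2 + e3 = (15, 3, 4).

(4, 1, 1)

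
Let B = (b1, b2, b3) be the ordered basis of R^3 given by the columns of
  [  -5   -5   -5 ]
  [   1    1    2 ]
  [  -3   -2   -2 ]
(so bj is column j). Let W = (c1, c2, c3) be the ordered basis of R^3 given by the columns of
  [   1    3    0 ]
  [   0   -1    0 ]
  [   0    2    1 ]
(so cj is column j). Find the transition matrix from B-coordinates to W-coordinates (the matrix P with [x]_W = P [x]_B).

Column j of P is [bj]_W, since P maps B-coordinates to W-coordinates.
Expressing b1 in W: b1 = -2c1 - c2 - c3, so column 1 of P is (-2, -1, -1).
Doing the same for each bj gives P = [[-2, -2, 1], [-1, -1, -2], [-1, 0, 2]].

[[-2, -2, 1], [-1, -1, -2], [-1, 0, 2]]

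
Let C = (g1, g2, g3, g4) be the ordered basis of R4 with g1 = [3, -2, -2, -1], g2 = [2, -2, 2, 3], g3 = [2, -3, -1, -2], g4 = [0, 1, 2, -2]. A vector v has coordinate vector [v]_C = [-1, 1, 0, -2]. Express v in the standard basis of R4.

v = M [v]_C, where M has columns g1, ..., g4.
Carrying out the matrix-vector product, v = [-1, -2, 0, 8].

[-1, -2, 0, 8]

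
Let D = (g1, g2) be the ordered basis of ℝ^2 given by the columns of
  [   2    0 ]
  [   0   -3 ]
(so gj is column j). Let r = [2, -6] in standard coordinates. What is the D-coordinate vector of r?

[r]_D is the unique c with M c = r, where M has columns g1, g2.
System: 2c_1 + 0c_2 = 2, 0c_1 - 3c_2 = -6; solving gives c_1 = 1, c_2 = 2.
Check: g1 + 2g2 = [2, -6].

[1, 2]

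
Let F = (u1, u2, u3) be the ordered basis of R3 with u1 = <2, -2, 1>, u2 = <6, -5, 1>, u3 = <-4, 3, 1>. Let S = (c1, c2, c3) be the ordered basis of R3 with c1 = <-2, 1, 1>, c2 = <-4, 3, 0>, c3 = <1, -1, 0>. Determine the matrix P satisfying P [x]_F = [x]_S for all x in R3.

[[1, 1, 1], [-1, -2, 0], [0, 0, -2]]

Take x = uj: its F-coordinates are the j-th standard unit vector, so P e_j — column j of P — equals [uj]_S.
u1 = c1 - c2 + 0·c3, giving column 1 = <1, -1, 0>; repeating for each j gives P = [[1, 1, 1], [-1, -2, 0], [0, 0, -2]].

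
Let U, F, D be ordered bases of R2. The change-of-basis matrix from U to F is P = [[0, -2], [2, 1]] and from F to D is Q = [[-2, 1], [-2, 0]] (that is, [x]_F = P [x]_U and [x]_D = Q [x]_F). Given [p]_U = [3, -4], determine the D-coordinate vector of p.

[-14, -16]

Apply P to get F-coordinates [8, 2], then Q to get D-coordinates.
The result is [p]_D = [-14, -16].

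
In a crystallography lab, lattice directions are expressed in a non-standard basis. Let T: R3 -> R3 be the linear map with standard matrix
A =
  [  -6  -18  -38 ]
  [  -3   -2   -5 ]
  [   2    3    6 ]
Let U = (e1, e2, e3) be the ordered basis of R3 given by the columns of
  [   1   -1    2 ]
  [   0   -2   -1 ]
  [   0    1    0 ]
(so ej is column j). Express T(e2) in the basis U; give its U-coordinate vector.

(-2, -2, 2)

Column 2 of [T]_U is the U-coordinate vector of T(e2).
In standard coordinates T(e2) = A e2 = (4, 2, -2).
Converting to U: (4, 2, -2) = -2e1 - 2e2 + 2e3, so the coordinate vector is (-2, -2, 2).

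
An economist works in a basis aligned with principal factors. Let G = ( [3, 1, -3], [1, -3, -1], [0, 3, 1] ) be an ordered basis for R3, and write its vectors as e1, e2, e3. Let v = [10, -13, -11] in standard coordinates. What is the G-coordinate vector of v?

[2, 4, -1]

We seek scalars with c_1 e1 + ... + c_3 e3 = v; equivalently solve M c = v where the columns of M are e1, ..., e3.
Gaussian elimination on [M | v] yields c = (2, 4, -1).
Check: 2e1 + 4e2 - e3 = [10, -13, -11].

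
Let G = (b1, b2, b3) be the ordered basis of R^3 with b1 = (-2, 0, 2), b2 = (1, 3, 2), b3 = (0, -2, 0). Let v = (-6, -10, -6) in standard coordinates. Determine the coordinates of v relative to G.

(1, -4, -1)

We seek scalars with c_1 b1 + ... + c_3 b3 = v; equivalently solve M c = v where the columns of M are b1, ..., b3.
Row-reducing the augmented matrix [M | v] gives c = (1, -4, -1).
Check: b1 - 4b2 - b3 = (-6, -10, -6).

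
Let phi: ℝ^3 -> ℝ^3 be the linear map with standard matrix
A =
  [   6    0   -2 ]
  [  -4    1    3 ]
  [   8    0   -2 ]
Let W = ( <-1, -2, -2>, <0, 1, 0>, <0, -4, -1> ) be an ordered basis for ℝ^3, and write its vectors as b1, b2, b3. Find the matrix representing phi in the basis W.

With P the matrix whose columns are b1, ..., b3, [phi]_W = P^(-1) A P.
Column by column: phi(b1) = A b1 = <-2, -4, -4>; its W-coordinates <2, 0, 0> give column 1.
Continuing for each basis vector yields [phi]_W = [[2, 0, -2], [0, 1, -3], [0, 0, 2]].

[[2, 0, -2], [0, 1, -3], [0, 0, 2]]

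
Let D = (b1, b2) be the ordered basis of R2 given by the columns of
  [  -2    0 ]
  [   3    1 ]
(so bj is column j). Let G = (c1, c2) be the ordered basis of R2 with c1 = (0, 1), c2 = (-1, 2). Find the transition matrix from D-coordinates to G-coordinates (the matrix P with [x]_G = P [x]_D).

Let M have columns bj and N have columns cj. Then for every x, N [x]_G = x = M [x]_D, so P = N^(-1) M.
Since det N = 1, N^(-1) has integer entries; multiplying gives P = [[-1, 1], [2, 0]].

[[-1, 1], [2, 0]]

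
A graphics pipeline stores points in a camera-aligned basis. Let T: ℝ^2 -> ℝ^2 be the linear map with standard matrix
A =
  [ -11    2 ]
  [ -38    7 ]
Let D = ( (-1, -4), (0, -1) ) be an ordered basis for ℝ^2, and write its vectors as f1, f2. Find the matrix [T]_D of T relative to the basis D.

The j-th column of [T]_D is [T(fj)]_D.
T(f1) = A f1 = (3, 10) = -3f1 + 2f2, so column 1 is (-3, 2).
Repeating for f2 and assembling the columns gives [[-3, 2], [2, -1]].

[[-3, 2], [2, -1]]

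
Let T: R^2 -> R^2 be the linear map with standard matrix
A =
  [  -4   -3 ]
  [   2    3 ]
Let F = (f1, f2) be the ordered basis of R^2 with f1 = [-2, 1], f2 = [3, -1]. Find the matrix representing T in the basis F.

With P the matrix whose columns are f1, f2, [T]_F = P^(-1) A P.
Column by column: T(f1) = A f1 = [5, -1]; its F-coordinates [2, 3] give column 1.
Continuing for each basis vector yields [T]_F = [[2, 0], [3, -3]].

[[2, 0], [3, -3]]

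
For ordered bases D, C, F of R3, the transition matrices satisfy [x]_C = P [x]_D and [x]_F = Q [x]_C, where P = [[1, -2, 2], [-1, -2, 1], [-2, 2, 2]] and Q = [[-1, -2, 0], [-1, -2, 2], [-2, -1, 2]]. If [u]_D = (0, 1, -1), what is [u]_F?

(10, 10, 11)

Apply P to get C-coordinates (-4, -3, 0), then Q to get F-coordinates.
The result is [u]_F = (10, 10, 11).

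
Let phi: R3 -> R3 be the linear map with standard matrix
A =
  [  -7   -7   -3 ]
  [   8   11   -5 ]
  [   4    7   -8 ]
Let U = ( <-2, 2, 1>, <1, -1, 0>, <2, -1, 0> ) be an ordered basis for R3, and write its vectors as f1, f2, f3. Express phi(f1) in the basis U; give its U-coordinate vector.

Compute phi(f1) = A f1 = <-3, 1, -2> in standard coordinates.
Then write this in U-coordinates: solve for y in y_1 f1 + ... + y_3 f3 = <-3, 1, -2>.
This gives y = <-2, -3, -2>, which is column 1 of [phi]_U.

<-2, -3, -2>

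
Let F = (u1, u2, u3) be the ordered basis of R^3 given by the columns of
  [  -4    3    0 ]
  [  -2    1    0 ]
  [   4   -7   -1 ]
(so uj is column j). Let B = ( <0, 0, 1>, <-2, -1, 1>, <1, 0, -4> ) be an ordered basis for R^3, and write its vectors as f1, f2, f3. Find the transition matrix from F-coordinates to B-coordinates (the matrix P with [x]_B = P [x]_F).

Column j of P is [uj]_B, since P maps F-coordinates to B-coordinates.
Expressing u1 in B: u1 = 2f1 + 2f2 + 0·f3, so column 1 of P is <2, 2, 0>.
Doing the same for each uj gives P = [[2, -2, -1], [2, -1, 0], [0, 1, 0]].

[[2, -2, -1], [2, -1, 0], [0, 1, 0]]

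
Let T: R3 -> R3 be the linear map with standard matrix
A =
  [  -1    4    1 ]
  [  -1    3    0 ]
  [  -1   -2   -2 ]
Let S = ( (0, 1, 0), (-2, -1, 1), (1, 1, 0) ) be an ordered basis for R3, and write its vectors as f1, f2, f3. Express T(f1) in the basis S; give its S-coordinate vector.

(1, -2, 0)

Compute T(f1) = A f1 = (4, 3, -2) in standard coordinates.
Then write this in S-coordinates: solve for y in y_1 f1 + ... + y_3 f3 = (4, 3, -2).
This gives y = (1, -2, 0), which is column 1 of [T]_S.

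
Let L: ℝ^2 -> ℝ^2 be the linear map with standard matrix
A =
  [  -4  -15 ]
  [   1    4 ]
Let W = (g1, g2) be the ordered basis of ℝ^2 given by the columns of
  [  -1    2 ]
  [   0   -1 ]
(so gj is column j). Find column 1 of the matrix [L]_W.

Compute L(g1) = A g1 = [4, -1] in standard coordinates.
Then write this in W-coordinates: solve for y in y_1 g1 + y_2 g2 = [4, -1].
This gives y = [-2, 1], which is column 1 of [L]_W.

[-2, 1]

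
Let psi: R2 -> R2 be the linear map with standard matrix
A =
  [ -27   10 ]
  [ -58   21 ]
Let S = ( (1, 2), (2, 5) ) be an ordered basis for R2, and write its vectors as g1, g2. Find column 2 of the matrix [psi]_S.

(2, -3)

Column 2 of [psi]_S is the S-coordinate vector of psi(g2).
In standard coordinates psi(g2) = A g2 = (-4, -11).
Converting to S: (-4, -11) = 2g1 - 3g2, so the coordinate vector is (2, -3).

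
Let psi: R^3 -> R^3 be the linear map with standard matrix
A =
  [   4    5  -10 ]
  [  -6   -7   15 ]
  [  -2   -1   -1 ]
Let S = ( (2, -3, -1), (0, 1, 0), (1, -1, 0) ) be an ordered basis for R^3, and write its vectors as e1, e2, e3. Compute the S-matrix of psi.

With P the matrix whose columns are e1, ..., e3, [psi]_S = P^(-1) A P.
Column by column: psi(e1) = A e1 = (3, -6, 0); its S-coordinates (0, -3, 3) give column 1.
Continuing for each basis vector yields [psi]_S = [[0, 1, 1], [-3, -1, 1], [3, 3, -3]].

[[0, 1, 1], [-3, -1, 1], [3, 3, -3]]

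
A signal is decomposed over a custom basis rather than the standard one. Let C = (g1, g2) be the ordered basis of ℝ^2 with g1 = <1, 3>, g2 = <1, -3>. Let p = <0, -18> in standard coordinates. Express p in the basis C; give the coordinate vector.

Write p = c_1 g1 + c_2 g2 and solve for the c_i.
System: c_1 + c_2 = 0, 3c_1 - 3c_2 = -18; solving gives c_1 = -3, c_2 = 3.
Check: -3g1 + 3g2 = <0, -18>.

<-3, 3>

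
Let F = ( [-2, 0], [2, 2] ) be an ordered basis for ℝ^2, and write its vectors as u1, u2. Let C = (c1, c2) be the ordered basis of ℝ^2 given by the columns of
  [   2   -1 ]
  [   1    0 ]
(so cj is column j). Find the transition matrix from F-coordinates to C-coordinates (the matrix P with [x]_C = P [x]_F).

[[0, 2], [2, 2]]

Take x = uj: its F-coordinates are the j-th standard unit vector, so P e_j — column j of P — equals [uj]_C.
u1 = 0·c1 + 2c2, giving column 1 = [0, 2]; repeating for each j gives P = [[0, 2], [2, 2]].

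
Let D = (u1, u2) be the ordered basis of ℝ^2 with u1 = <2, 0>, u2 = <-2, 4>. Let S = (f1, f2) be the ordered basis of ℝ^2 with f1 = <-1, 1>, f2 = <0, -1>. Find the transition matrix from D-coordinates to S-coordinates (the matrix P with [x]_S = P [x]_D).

Column j of P is [uj]_S, since P maps D-coordinates to S-coordinates.
Expressing u1 in S: u1 = -2f1 - 2f2, so column 1 of P is <-2, -2>.
Doing the same for each uj gives P = [[-2, 2], [-2, -2]].

[[-2, 2], [-2, -2]]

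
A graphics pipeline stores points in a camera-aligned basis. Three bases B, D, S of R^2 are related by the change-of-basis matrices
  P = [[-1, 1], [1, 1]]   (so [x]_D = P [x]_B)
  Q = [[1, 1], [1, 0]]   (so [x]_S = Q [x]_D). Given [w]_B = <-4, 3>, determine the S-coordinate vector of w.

<6, 7>

Composing the changes, [w]_S = Q P [w]_B.
Q P = [[0, 2], [-1, 1]]; applying this to <-4, 3> gives <6, 7>.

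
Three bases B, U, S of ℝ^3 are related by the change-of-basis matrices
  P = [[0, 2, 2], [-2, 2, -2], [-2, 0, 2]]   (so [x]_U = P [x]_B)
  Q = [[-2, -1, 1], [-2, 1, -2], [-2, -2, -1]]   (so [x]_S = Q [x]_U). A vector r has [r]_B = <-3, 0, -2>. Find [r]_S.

Apply P to get U-coordinates <-4, 10, 2>, then Q to get S-coordinates.
The result is [r]_S = <0, 14, -14>.

<0, 14, -14>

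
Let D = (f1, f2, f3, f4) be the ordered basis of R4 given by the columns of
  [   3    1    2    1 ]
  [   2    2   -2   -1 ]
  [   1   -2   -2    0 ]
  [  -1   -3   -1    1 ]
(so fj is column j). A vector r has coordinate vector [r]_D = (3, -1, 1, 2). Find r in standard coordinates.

By definition r = 3f1 - f2 + f3 + 2f4.
Summing componentwise gives (12, 0, 3, 1).

(12, 0, 3, 1)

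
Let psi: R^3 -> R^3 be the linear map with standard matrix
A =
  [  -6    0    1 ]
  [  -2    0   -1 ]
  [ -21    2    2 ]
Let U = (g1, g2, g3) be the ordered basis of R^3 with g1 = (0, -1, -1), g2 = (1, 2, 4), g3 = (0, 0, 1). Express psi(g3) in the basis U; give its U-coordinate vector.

(3, 1, 1)

Compute psi(g3) = A g3 = (1, -1, 2) in standard coordinates.
Then write this in U-coordinates: solve for y in y_1 g1 + ... + y_3 g3 = (1, -1, 2).
This gives y = (3, 1, 1), which is column 3 of [psi]_U.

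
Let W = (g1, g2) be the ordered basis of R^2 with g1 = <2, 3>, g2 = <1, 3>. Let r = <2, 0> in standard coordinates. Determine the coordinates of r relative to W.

We seek scalars with c_1 g1 + c_2 g2 = r; equivalently solve M c = r where the columns of M are g1, g2.
System: 2c_1 + c_2 = 2, 3c_1 + 3c_2 = 0; solving gives c_1 = 2, c_2 = -2.
Check: 2g1 - 2g2 = <2, 0>.

<2, -2>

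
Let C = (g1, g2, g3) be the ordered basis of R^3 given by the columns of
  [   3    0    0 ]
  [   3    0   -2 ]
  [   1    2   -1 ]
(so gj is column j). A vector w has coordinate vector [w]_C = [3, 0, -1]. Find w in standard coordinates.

[9, 11, 4]

By definition w = 3g1 + 0·g2 - g3.
Summing componentwise gives [9, 11, 4].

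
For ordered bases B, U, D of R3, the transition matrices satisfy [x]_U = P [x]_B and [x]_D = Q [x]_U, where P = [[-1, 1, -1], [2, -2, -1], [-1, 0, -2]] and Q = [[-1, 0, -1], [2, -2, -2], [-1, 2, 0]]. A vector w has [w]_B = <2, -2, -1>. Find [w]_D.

First [w]_U = P [w]_B = <-3, 9, 0>.
Then [w]_D = Q [w]_U = <3, -24, 21>.

<3, -24, 21>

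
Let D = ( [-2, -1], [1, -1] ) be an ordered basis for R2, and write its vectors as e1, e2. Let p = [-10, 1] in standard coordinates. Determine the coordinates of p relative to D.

We seek scalars with c_1 e1 + c_2 e2 = p; equivalently solve M c = p where the columns of M are e1, e2.
System: -2c_1 + c_2 = -10, -c_1 - c_2 = 1; solving gives c_1 = 3, c_2 = -4.
Check: 3e1 - 4e2 = [-10, 1].

[3, -4]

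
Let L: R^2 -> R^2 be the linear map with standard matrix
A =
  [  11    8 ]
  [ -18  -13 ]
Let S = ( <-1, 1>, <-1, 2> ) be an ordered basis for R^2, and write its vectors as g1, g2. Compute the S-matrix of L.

With P the matrix whose columns are g1, g2, [L]_S = P^(-1) A P.
Column by column: L(g1) = A g1 = <-3, 5>; its S-coordinates <1, 2> give column 1.
Continuing for each basis vector yields [L]_S = [[1, -2], [2, -3]].

[[1, -2], [2, -3]]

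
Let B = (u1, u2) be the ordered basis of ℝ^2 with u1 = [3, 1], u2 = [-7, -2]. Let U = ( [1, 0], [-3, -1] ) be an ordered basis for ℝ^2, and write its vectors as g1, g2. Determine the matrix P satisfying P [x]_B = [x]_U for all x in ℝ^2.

[[0, -1], [-1, 2]]

Column j of P is [uj]_U, since P maps B-coordinates to U-coordinates.
Expressing u1 in U: u1 = 0·g1 - g2, so column 1 of P is [0, -1].
Doing the same for each uj gives P = [[0, -1], [-1, 2]].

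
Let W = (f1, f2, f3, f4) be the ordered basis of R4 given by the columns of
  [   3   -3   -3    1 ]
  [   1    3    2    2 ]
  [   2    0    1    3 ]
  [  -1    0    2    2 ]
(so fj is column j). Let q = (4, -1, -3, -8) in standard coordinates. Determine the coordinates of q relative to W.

(2, 1, -1, -2)

[q]_W is the unique c with M c = q, where M has columns f1, ..., f4.
Solving this 4x4 system gives c = (2, 1, -1, -2).
Check: 2f1 + f2 - f3 - 2f4 = (4, -1, -3, -8).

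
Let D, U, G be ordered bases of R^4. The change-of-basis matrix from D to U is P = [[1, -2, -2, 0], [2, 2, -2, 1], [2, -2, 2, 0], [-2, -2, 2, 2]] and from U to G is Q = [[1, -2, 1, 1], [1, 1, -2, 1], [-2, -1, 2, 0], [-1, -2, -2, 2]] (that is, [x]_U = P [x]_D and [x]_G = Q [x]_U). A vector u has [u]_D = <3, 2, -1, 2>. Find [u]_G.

First [u]_U = P [u]_D = <1, 14, 0, -8>.
Then [u]_G = Q [u]_U = <-35, 7, -16, -45>.

<-35, 7, -16, -45>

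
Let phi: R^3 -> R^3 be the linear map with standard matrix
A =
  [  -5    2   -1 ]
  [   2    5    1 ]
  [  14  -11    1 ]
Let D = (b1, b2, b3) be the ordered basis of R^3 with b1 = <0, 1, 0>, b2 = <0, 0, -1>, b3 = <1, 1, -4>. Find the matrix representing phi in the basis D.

With P the matrix whose columns are b1, ..., b3, [phi]_D = P^(-1) A P.
Column by column: phi(b1) = A b1 = <2, 5, -11>; its D-coordinates <3, 3, 2> give column 1.
Continuing for each basis vector yields [phi]_D = [[3, -2, 2], [3, -3, -3], [2, 1, 1]].

[[3, -2, 2], [3, -3, -3], [2, 1, 1]]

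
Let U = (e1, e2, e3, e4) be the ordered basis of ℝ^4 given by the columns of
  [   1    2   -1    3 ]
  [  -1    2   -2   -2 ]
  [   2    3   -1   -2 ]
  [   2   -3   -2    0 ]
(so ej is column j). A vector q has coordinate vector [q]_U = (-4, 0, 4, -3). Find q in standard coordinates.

(-17, 2, -6, -16)

The coordinates say q = -4e1 + 0·e2 + 4e3 - 3e4; adding the scaled basis vectors gives (-17, 2, -6, -16).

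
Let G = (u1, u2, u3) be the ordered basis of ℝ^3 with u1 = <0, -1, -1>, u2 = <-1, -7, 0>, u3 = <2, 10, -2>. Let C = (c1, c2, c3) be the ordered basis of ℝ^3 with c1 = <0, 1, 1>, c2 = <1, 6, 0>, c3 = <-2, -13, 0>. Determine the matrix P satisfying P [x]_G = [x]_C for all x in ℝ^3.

Let M have columns uj and N have columns cj. Then for every x, N [x]_C = x = M [x]_G, so P = N^(-1) M.
Since det N = -1, N^(-1) has integer entries; multiplying gives P = [[-1, 0, -2], [0, 1, 2], [0, 1, 0]].

[[-1, 0, -2], [0, 1, 2], [0, 1, 0]]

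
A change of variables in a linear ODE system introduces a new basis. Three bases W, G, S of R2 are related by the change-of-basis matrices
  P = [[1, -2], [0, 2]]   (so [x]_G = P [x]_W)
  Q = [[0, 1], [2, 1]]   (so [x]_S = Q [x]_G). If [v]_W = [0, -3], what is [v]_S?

Composing the changes, [v]_S = Q P [v]_W.
Q P = [[0, 2], [2, -2]]; applying this to [0, -3] gives [-6, 6].

[-6, 6]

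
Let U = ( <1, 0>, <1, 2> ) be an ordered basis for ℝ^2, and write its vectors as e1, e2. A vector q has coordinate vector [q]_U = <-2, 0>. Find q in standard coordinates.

<-2, 0>

By definition q = -2e1 + 0·e2.
Summing componentwise gives <-2, 0>.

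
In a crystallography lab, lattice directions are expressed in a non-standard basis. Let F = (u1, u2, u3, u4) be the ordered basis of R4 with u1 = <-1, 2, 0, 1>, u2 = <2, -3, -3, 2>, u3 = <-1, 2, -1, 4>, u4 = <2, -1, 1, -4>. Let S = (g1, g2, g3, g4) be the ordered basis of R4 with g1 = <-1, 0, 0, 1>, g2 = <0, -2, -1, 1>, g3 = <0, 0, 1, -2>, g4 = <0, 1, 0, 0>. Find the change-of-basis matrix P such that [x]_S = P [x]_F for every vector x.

[[1, -2, 1, -2], [0, 2, -1, 0], [0, -1, -2, 1], [2, 1, 0, -1]]

Column j of P is [uj]_S, since P maps F-coordinates to S-coordinates.
Expressing u1 in S: u1 = g1 + 0·g2 + 0·g3 + 2g4, so column 1 of P is <1, 0, 0, 2>.
Doing the same for each uj gives P = [[1, -2, 1, -2], [0, 2, -1, 0], [0, -1, -2, 1], [2, 1, 0, -1]].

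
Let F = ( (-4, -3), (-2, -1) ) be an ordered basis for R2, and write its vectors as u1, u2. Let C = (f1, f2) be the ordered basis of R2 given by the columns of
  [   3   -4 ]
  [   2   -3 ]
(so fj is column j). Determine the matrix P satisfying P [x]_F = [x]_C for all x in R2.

Column j of P is [uj]_C, since P maps F-coordinates to C-coordinates.
Expressing u1 in C: u1 = 0·f1 + f2, so column 1 of P is (0, 1).
Doing the same for each uj gives P = [[0, -2], [1, -1]].

[[0, -2], [1, -1]]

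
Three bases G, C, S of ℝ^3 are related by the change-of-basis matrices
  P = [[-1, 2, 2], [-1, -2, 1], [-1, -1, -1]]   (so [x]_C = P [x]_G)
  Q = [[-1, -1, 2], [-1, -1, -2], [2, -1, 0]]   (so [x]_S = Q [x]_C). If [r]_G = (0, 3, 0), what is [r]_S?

Apply P to get C-coordinates (6, -6, -3), then Q to get S-coordinates.
The result is [r]_S = (-6, 6, 18).

(-6, 6, 18)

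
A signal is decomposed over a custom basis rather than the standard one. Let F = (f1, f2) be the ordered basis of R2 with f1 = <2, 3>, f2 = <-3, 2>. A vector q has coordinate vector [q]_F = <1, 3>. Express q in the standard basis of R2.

q = M [q]_F, where M has columns f1, f2.
Carrying out the matrix-vector product, q = <-7, 9>.

<-7, 9>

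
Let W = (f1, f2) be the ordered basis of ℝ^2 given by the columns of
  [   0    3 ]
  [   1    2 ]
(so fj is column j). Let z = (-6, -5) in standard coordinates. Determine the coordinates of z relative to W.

[z]_W is the unique c with M c = z, where M has columns f1, f2.
System: 0c_1 + 3c_2 = -6, c_1 + 2c_2 = -5; solving gives c_1 = -1, c_2 = -2.
Check: -f1 - 2f2 = (-6, -5).

(-1, -2)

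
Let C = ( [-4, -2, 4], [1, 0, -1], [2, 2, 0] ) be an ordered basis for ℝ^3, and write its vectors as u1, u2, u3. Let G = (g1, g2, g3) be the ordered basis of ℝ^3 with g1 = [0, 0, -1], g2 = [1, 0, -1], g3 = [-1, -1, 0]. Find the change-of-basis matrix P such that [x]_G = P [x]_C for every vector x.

Take x = uj: its C-coordinates are the j-th standard unit vector, so P e_j — column j of P — equals [uj]_G.
u1 = -2g1 - 2g2 + 2g3, giving column 1 = [-2, -2, 2]; repeating for each j gives P = [[-2, 0, 0], [-2, 1, 0], [2, 0, -2]].

[[-2, 0, 0], [-2, 1, 0], [2, 0, -2]]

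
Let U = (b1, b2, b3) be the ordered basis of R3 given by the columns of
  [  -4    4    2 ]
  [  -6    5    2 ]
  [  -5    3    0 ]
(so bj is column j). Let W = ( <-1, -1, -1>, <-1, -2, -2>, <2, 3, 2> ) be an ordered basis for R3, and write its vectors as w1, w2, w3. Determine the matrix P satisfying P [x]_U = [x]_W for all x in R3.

Let M have columns bj and N have columns wj. Then for every x, N [x]_W = x = M [x]_U, so P = N^(-1) M.
Since det N = -1, N^(-1) has integer entries; multiplying gives P = [[1, -1, 0], [1, 1, 2], [-1, 2, 2]].

[[1, -1, 0], [1, 1, 2], [-1, 2, 2]]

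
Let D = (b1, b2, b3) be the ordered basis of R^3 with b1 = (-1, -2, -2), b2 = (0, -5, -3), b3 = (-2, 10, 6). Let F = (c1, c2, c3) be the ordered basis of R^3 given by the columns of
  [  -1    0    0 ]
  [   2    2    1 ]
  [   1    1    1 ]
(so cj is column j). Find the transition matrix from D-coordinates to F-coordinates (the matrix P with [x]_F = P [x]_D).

Take x = bj: its D-coordinates are the j-th standard unit vector, so P e_j — column j of P — equals [bj]_F.
b1 = c1 - c2 - 2c3, giving column 1 = (1, -1, -2); repeating for each j gives P = [[1, 0, 2], [-1, -2, 2], [-2, -1, 2]].

[[1, 0, 2], [-1, -2, 2], [-2, -1, 2]]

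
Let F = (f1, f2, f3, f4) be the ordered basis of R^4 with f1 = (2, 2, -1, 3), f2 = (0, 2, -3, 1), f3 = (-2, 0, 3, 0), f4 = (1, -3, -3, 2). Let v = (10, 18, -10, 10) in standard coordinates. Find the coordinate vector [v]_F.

We seek scalars with c_1 f1 + ... + c_4 f4 = v; equivalently solve M c = v where the columns of M are f1, ..., f4.
Row-reducing the augmented matrix [M | v] gives c = (4, 2, -2, -2).
Check: 4f1 + 2f2 - 2f3 - 2f4 = (10, 18, -10, 10).

(4, 2, -2, -2)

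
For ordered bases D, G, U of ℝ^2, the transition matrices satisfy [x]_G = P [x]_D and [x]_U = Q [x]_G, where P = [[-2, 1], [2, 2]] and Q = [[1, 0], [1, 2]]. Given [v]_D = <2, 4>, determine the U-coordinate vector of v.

Composing the changes, [v]_U = Q P [v]_D.
Q P = [[-2, 1], [2, 5]]; applying this to <2, 4> gives <0, 24>.

<0, 24>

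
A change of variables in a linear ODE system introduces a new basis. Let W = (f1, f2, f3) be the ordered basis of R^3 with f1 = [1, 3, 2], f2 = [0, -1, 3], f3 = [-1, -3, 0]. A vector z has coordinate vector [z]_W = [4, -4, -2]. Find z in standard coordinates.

[6, 22, -4]

The coordinates say z = 4f1 - 4f2 - 2f3; adding the scaled basis vectors gives [6, 22, -4].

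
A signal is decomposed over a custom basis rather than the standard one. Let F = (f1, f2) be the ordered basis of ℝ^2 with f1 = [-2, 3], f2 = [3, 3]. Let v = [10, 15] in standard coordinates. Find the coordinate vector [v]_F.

[1, 4]

[v]_F is the unique c with M c = v, where M has columns f1, f2.
System: -2c_1 + 3c_2 = 10, 3c_1 + 3c_2 = 15; solving gives c_1 = 1, c_2 = 4.
Check: f1 + 4f2 = [10, 15].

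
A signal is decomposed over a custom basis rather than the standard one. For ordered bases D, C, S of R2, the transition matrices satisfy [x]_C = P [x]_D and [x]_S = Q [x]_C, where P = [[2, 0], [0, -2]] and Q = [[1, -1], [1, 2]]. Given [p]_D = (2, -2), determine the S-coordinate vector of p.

(0, 12)

Apply P to get C-coordinates (4, 4), then Q to get S-coordinates.
The result is [p]_S = (0, 12).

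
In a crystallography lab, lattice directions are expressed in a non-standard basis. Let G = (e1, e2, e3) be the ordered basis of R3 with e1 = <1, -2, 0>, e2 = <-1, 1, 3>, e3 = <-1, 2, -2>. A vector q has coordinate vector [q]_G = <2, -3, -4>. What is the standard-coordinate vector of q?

<9, -15, -1>

The coordinates say q = 2e1 - 3e2 - 4e3; adding the scaled basis vectors gives <9, -15, -1>.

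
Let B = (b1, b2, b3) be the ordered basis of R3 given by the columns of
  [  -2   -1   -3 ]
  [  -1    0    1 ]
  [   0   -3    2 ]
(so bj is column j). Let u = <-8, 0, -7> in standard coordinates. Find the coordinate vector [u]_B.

<1, 3, 1>

Write u = c_1 b1 + ... + c_3 b3 and solve for the c_i.
Gaussian elimination on [M | u] yields c = (1, 3, 1).
Check: b1 + 3b2 + b3 = <-8, 0, -7>.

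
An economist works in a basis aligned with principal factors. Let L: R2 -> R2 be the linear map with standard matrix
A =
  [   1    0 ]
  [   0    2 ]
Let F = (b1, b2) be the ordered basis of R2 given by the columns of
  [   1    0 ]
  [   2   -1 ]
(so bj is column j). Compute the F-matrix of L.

Let P have columns b1, b2. Then [L]_F = P^(-1) A P.
Here det P = -1, so P^(-1) is integer; computing A P first and then P^(-1)(A P) gives [[1, 0], [-2, 2]].

[[1, 0], [-2, 2]]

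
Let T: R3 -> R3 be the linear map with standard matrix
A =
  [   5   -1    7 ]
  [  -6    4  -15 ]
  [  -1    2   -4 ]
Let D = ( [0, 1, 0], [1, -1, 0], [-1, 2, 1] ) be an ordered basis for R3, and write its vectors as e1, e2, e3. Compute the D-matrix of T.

The j-th column of [T]_D is [T(ej)]_D.
T(e1) = A e1 = [-1, 4, 2] = e1 + e2 + 2e3, so column 1 is [1, 1, 2].
Repeating for e2, e3 and assembling the columns gives [[1, -1, -2], [1, 3, 1], [2, -3, 1]].

[[1, -1, -2], [1, 3, 1], [2, -3, 1]]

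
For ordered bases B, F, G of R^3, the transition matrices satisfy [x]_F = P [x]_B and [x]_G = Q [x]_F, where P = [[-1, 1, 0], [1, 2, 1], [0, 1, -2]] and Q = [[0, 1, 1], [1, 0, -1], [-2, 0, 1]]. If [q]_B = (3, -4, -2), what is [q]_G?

Composing the changes, [q]_G = Q P [q]_B.
Q P = [[1, 3, -1], [-1, 0, 2], [2, -1, -2]]; applying this to (3, -4, -2) gives (-7, -7, 14).

(-7, -7, 14)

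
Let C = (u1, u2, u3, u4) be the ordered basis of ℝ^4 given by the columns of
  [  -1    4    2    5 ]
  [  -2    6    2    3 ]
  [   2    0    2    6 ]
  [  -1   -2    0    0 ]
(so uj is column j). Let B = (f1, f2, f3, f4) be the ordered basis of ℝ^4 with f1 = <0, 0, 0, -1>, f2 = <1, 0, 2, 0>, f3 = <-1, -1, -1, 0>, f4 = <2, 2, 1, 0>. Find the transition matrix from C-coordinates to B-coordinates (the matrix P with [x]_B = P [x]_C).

Column j of P is [uj]_B, since P maps C-coordinates to B-coordinates.
Expressing u1 in B: u1 = f1 + f2 - 2f3 - 2f4, so column 1 of P is <1, 1, -2, -2>.
Doing the same for each uj gives P = [[1, 2, 0, 0], [1, -2, 0, 2], [-2, -2, -2, -1], [-2, 2, 0, 1]].

[[1, 2, 0, 0], [1, -2, 0, 2], [-2, -2, -2, -1], [-2, 2, 0, 1]]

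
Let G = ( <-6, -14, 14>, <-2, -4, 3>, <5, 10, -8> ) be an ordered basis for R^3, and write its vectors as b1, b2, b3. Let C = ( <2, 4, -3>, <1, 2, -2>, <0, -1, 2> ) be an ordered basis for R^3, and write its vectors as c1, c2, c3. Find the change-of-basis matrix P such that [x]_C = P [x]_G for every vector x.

Column j of P is [bj]_C, since P maps G-coordinates to C-coordinates.
Expressing b1 in C: b1 = -2c1 - 2c2 + 2c3, so column 1 of P is <-2, -2, 2>.
Doing the same for each bj gives P = [[-2, -1, 2], [-2, 0, 1], [2, 0, 0]].

[[-2, -1, 2], [-2, 0, 1], [2, 0, 0]]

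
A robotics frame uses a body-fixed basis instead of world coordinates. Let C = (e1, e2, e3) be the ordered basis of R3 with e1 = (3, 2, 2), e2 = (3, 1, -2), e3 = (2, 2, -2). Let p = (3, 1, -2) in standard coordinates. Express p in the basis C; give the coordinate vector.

Write p = c_1 e1 + ... + c_3 e3 and solve for the c_i.
Gaussian elimination on [M | p] yields c = (0, 1, 0).
Check: 0·e1 + e2 + 0·e3 = (3, 1, -2).

(0, 1, 0)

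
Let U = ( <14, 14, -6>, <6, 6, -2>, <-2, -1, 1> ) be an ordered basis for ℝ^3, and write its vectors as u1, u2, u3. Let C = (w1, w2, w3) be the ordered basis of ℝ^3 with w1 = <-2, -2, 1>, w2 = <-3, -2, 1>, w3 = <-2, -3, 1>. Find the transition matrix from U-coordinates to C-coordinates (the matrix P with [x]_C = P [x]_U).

[[-2, 2, 2], [-2, -2, 0], [-2, -2, -1]]

Column j of P is [uj]_C, since P maps U-coordinates to C-coordinates.
Expressing u1 in C: u1 = -2w1 - 2w2 - 2w3, so column 1 of P is <-2, -2, -2>.
Doing the same for each uj gives P = [[-2, 2, 2], [-2, -2, 0], [-2, -2, -1]].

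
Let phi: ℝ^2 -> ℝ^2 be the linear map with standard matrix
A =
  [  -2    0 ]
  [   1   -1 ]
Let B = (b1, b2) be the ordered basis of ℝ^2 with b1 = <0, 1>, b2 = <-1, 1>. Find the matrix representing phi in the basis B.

[[-1, 0], [0, -2]]

With P the matrix whose columns are b1, b2, [phi]_B = P^(-1) A P.
Column by column: phi(b1) = A b1 = <0, -1>; its B-coordinates <-1, 0> give column 1.
Continuing for each basis vector yields [phi]_B = [[-1, 0], [0, -2]].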